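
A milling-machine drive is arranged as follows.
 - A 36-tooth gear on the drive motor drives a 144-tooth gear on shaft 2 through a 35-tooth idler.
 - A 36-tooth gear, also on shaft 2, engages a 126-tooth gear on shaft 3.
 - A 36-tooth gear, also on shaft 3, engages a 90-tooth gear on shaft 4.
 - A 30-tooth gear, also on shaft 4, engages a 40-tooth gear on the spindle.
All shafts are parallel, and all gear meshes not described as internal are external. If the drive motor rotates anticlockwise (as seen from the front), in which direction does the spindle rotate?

clockwise

the drive motor → shaft 2: driver → idler → driven is 2 external meshes, 2 reversals → CCW.
shaft 2 → shaft 3: external mesh, 1 reversal → CW.
shaft 3 → shaft 4: external mesh, 1 reversal → CCW.
shaft 4 → the spindle: external mesh, 1 reversal → CW.
5 reversals in total — an odd number — so the spindle turns opposite to the drive motor.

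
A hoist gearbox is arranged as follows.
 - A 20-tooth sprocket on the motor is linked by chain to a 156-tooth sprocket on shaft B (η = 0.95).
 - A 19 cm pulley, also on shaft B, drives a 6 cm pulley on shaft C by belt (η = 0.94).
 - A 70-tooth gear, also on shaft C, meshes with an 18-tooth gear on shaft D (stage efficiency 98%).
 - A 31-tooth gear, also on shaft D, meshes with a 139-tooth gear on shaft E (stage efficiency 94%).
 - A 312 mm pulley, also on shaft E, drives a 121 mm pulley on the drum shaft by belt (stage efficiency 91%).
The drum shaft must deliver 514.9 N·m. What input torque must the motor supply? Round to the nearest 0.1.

Overall ratio R = 7.8 × 0.31579 × 0.25714 × 4.4839 × 0.38782 = 1.1014; overall efficiency η = 0.95 × 0.94 × 0.98 × 0.94 × 0.91 = 0.7486.
Input torque = output torque / (R × η) = 514.9 / (1.1014 × 0.7486) = 624.49 N·m.

624.5 N·m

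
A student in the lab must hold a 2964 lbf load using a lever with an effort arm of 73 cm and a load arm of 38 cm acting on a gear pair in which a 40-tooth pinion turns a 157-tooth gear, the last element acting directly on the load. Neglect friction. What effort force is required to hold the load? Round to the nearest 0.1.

Lever MA = effort arm / load arm = 73/38 = 1.9211.
Gear pair MA = 157/40 = 3.925.
Combined ideal MA = 1.9211 × 3.925 = 7.5401.
Effort = load / MA = 2964 / 7.5401 = 393.1 lbf.

393.1 lbf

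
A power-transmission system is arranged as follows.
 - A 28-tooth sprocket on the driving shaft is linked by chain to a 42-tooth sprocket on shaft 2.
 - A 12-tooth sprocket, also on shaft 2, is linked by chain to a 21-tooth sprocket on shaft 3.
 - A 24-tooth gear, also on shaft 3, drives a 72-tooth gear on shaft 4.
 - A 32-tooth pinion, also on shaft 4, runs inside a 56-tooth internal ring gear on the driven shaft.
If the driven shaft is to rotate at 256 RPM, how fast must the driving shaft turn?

Overall ratio R = 1.5 × 1.75 × 3 × 1.75 = 13.781.
Required input speed = output speed × R = 256 × 13.781 = 3528 RPM.

3528 RPM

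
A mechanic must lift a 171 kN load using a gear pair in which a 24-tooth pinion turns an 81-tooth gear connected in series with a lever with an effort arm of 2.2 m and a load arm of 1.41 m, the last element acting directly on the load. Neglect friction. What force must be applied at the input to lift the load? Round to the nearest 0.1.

Gear pair MA = 81/24 = 3.375.
Lever MA = effort arm / load arm = 2.2/1.41 = 1.5603.
Combined ideal MA = 3.375 × 1.5603 = 5.266.
Effort = load / MA = 171 / 5.266 = 32.473 kN.

32.5 kN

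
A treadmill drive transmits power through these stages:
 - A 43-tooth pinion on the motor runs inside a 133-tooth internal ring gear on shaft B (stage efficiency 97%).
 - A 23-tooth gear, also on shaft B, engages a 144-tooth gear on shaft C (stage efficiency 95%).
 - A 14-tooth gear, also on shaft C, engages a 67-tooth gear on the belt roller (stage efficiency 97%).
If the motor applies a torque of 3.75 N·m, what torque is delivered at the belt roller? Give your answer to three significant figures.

311 N·m

Internal gear: ratio = 133/43 = 3.093; torque at shaft B = 3.75 × 3.093 × 0.97 = 11.251 N·m.
Gear mesh: ratio = 144/23 = 6.2609; torque at shaft C = 11.251 × 6.2609 × 0.95 = 66.918 N·m.
Gear mesh: ratio = 67/14 = 4.7857; torque at the belt roller = 66.918 × 4.7857 × 0.97 = 310.64 N·m.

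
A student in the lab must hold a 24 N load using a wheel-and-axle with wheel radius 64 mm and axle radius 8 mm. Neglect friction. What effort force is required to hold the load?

3 N

Wheel-and-axle MA = R/r = 64/8 = 8.
Effort = load / MA = 24 / 8 = 3 N.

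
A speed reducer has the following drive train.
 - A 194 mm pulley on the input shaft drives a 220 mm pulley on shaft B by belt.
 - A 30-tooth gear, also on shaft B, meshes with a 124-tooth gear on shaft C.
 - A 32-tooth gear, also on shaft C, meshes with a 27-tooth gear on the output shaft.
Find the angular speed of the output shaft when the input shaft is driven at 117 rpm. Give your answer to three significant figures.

Belt: ratio = 220/194 = 1.134, so shaft B turns at 117 / 1.134 = 103.17 rpm.
Gear mesh: ratio = 124/30 = 4.1333, so shaft C turns at 103.17 / 4.1333 = 24.961 rpm.
Gear mesh: ratio = 27/32 = 0.84375, so the output shaft turns at 24.961 / 0.84375 = 29.584 rpm.

29.6 rpm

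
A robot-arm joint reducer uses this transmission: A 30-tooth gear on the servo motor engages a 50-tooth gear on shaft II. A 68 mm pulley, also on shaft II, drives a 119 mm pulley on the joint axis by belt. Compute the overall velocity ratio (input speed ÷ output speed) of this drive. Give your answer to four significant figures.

2.917

Each stage contributes driven/driver: gear mesh 50/30 = 1.6667, belt 119/68 = 1.75.
Overall: 1.6667 × 1.75 = 2.9167.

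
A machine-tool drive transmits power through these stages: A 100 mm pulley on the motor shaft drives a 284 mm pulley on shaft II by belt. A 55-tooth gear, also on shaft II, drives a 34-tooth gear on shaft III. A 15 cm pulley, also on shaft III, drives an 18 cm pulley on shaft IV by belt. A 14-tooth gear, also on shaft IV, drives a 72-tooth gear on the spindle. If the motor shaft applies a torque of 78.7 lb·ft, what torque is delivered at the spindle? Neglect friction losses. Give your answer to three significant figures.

853 lb·ft

Belt: ratio = 284/100 = 2.84; torque at shaft II = 78.7 × 2.84 = 223.51 lb·ft.
Gear mesh: ratio = 34/55 = 0.61818; torque at shaft III = 223.51 × 0.61818 = 138.17 lb·ft.
Belt: ratio = 18/15 = 1.2; torque at shaft IV = 138.17 × 1.2 = 165.8 lb·ft.
Gear mesh: ratio = 72/14 = 5.1429; torque at the spindle = 165.8 × 5.1429 = 852.7 lb·ft.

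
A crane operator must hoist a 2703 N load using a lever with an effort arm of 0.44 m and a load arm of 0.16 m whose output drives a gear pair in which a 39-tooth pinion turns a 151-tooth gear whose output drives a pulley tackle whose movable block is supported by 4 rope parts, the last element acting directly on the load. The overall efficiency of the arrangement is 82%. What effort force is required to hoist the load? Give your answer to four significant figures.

77.40 N

Lever MA = effort arm / load arm = 0.44/0.16 = 2.75.
Gear pair MA = 151/39 = 3.8718.
Block-and-tackle MA = number of supporting rope parts = 4.
Combined ideal MA = 2.75 × 3.8718 × 4 = 42.59.
Actual MA = 42.59 × 0.82 = 34.924.
Effort = load / actual MA = 2703 / 34.924 = 77.398 N.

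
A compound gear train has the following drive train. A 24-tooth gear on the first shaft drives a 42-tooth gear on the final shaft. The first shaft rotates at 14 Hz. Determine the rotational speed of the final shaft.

8 Hz

Gear mesh: ratio = 42/24 = 1.75, so the final shaft turns at 14 / 1.75 = 8 Hz.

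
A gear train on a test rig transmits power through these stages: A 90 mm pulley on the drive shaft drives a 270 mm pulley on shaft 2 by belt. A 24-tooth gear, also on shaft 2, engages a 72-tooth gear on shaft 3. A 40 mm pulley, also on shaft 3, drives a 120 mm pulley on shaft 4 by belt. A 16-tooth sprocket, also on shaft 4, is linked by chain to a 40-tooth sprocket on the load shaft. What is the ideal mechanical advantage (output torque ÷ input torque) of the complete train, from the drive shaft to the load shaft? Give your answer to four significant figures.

67.50

Each stage contributes driven/driver: belt 270/90 = 3, gear mesh 72/24 = 3, belt 120/40 = 3, chain 40/16 = 2.5.
Overall: 3 × 3 × 3 × 2.5 = 67.5.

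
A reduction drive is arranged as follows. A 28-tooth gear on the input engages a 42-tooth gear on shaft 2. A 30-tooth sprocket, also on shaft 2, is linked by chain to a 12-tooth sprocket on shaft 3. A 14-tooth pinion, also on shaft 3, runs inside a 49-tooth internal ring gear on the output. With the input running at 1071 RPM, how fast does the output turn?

510 RPM

the input → shaft 2 (gear mesh, 42/28): 1071 ÷ 1.5 = 714 RPM
shaft 2 → shaft 3 (chain, 12/30): 714 ÷ 0.4 = 1785 RPM
shaft 3 → the output (internal gear, 49/14): 1785 ÷ 3.5 = 510 RPM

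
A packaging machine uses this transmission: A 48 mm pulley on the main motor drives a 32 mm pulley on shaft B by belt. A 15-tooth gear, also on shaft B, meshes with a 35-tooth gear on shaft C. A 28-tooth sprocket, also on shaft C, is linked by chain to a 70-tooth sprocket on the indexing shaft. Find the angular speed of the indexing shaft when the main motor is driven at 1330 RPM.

belt 32/48 = 0.66667 → 1330/0.66667 = 1995 RPM
gear mesh 35/15 = 2.3333 → 1995/2.3333 = 855 RPM
chain 70/28 = 2.5 → 855/2.5 = 342 RPM

342 RPM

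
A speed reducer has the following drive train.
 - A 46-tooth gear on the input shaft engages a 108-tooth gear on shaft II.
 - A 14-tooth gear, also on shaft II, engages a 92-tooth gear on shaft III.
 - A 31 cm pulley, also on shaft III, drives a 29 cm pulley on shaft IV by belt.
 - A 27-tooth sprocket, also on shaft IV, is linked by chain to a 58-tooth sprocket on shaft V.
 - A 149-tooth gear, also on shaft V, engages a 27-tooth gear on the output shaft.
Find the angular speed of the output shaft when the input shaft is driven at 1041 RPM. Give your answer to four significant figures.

185.3 RPM

Gear mesh: ratio = 108/46 = 2.3478, so shaft II turns at 1041 / 2.3478 = 443.39 RPM.
Gear mesh: ratio = 92/14 = 6.5714, so shaft III turns at 443.39 / 6.5714 = 67.472 RPM.
Belt: ratio = 29/31 = 0.93548, so shaft IV turns at 67.472 / 0.93548 = 72.125 RPM.
Chain: ratio = 58/27 = 2.1481, so shaft V turns at 72.125 / 2.1481 = 33.576 RPM.
Gear mesh: ratio = 27/149 = 0.18121, so the output shaft turns at 33.576 / 0.18121 = 185.29 RPM.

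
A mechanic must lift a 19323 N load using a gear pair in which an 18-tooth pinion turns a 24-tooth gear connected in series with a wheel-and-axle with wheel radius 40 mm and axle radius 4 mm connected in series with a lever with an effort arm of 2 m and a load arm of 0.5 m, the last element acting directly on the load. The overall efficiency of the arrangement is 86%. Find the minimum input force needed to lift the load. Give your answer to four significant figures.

Gear pair MA = 24/18 = 1.3333.
Wheel-and-axle MA = R/r = 40/4 = 10.
Lever MA = effort arm / load arm = 2/0.5 = 4.
Combined ideal MA = 1.3333 × 10 × 4 = 53.333.
Actual MA = 53.333 × 0.86 = 45.867.
Effort = load / actual MA = 19323 / 45.867 = 421.29 N.

421.3 N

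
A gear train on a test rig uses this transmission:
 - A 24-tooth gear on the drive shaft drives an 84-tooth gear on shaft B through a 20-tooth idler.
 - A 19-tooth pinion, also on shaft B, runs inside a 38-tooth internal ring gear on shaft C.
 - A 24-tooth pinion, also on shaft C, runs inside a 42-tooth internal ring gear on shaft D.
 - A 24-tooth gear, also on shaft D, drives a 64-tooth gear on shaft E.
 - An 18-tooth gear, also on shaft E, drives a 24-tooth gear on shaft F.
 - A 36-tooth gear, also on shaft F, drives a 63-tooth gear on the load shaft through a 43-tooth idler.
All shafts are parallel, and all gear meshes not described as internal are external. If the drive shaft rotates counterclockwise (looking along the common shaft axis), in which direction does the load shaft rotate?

the drive shaft → shaft B: driver → idler → driven is 2 external meshes, 2 reversals → CCW.
shaft B → shaft C: internal mesh, same direction → CCW.
shaft C → shaft D: internal mesh, same direction → CCW.
shaft D → shaft E: external mesh, 1 reversal → CW.
shaft E → shaft F: external mesh, 1 reversal → CCW.
shaft F → the load shaft: driver → idler → driven is 2 external meshes, 2 reversals → CCW.
6 reversals in total — an even number — so the load shaft turns the same way as the drive shaft.

counterclockwise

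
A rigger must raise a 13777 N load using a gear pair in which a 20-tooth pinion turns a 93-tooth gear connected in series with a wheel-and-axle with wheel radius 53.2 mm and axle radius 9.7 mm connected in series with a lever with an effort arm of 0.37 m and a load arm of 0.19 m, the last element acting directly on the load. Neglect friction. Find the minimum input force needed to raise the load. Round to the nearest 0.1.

Gear pair MA = 93/20 = 4.65.
Wheel-and-axle MA = R/r = 53.2/9.7 = 5.4845.
Lever MA = effort arm / load arm = 0.37/0.19 = 1.9474.
Combined ideal MA = 4.65 × 5.4845 × 1.9474 = 49.664.
Effort = load / MA = 13777 / 49.664 = 277.4 N.

277.4 N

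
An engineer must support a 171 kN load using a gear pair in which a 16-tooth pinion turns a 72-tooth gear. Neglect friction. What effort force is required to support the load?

Gear pair MA = 72/16 = 4.5.
Effort = load / MA = 171 / 4.5 = 38 kN.

38 kN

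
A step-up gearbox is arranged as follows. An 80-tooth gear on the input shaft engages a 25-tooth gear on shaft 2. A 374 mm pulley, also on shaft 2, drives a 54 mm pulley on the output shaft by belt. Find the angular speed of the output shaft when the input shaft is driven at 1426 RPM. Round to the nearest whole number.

gear mesh 25/80 = 0.3125 → 1426/0.3125 = 4563.2 RPM
belt 54/374 = 0.14439 → 4563.2/0.14439 = 31604 RPM

31604 RPM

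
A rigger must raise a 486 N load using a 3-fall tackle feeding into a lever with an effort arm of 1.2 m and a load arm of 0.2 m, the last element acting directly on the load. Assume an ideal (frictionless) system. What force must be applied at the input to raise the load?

27 N

Block-and-tackle MA = number of supporting rope parts = 3.
Lever MA = effort arm / load arm = 1.2/0.2 = 6.
Combined ideal MA = 3 × 6 = 18.
Effort = load / MA = 486 / 18 = 27 N.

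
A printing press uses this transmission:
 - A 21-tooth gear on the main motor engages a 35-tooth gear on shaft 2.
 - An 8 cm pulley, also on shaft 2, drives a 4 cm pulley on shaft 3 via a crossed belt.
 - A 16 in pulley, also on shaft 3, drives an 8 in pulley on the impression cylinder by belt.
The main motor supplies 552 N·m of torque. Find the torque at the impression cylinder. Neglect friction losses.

After the gear mesh (35/21): 552 × 1.6667 = 920 N·m
After the belt (4/8): 920 × 0.5 = 460 N·m
After the belt (8/16): 460 × 0.5 = 230 N·m

230 N·m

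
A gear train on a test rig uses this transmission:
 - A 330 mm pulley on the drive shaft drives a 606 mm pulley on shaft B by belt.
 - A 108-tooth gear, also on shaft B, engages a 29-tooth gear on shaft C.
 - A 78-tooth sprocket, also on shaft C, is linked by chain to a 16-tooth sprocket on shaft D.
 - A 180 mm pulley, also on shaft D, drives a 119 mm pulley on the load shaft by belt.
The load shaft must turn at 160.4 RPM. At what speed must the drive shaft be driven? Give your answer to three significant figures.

10.7 RPM

Overall ratio R = 1.8364 × 0.26852 × 0.20513 × 0.66111 = 0.06687.
Required input speed = output speed × R = 160.4 × 0.06687 = 10.726 RPM.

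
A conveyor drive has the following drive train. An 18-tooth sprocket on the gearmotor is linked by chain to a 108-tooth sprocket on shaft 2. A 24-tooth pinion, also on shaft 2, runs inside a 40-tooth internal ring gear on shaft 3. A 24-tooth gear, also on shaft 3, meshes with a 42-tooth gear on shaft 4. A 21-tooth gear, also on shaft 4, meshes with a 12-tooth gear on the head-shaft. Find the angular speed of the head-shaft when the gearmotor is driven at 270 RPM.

the gearmotor → shaft 2 (chain, 108/18): 270 ÷ 6 = 45 RPM
shaft 2 → shaft 3 (internal gear, 40/24): 45 ÷ 1.6667 = 27 RPM
shaft 3 → shaft 4 (gear mesh, 42/24): 27 ÷ 1.75 = 15.429 RPM
shaft 4 → the head-shaft (gear mesh, 12/21): 15.429 ÷ 0.57143 = 27 RPM

27 RPM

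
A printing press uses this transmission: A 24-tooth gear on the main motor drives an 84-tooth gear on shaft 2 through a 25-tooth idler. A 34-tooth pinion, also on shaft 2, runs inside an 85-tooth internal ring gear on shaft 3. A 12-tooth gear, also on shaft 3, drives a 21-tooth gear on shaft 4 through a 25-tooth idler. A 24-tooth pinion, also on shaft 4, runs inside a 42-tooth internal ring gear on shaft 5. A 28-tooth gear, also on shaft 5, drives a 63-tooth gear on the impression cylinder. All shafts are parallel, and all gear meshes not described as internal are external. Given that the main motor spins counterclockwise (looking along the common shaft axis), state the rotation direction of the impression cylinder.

clockwise

the main motor → shaft 2: driver → idler → driven is 2 external meshes, 2 reversals → CCW.
shaft 2 → shaft 3: internal mesh, same direction → CCW.
shaft 3 → shaft 4: driver → idler → driven is 2 external meshes, 2 reversals → CCW.
shaft 4 → shaft 5: internal mesh, same direction → CCW.
shaft 5 → the impression cylinder: external mesh, 1 reversal → CW.
5 reversals in total — an odd number — so the impression cylinder turns opposite to the main motor.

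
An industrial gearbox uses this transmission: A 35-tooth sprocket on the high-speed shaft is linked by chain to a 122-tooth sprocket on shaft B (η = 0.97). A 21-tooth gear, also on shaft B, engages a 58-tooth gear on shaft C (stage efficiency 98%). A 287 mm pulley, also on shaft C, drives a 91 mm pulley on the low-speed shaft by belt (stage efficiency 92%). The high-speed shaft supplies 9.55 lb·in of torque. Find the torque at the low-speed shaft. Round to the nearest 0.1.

Chain: ratio = 122/35 = 3.4857; torque at shaft B = 9.55 × 3.4857 × 0.97 = 32.29 lb·in.
Gear mesh: ratio = 58/21 = 2.7619; torque at shaft C = 32.29 × 2.7619 × 0.98 = 87.398 lb·in.
Belt: ratio = 91/287 = 0.31707; torque at the low-speed shaft = 87.398 × 0.31707 × 0.92 = 25.495 lb·in.

25.5 lb·in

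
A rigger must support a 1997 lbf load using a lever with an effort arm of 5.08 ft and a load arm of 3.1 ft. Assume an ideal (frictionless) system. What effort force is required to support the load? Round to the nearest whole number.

1219 lbf

Lever MA = effort arm / load arm = 5.08/3.1 = 1.6387.
Effort = load / MA = 1997 / 1.6387 = 1218.6 lbf.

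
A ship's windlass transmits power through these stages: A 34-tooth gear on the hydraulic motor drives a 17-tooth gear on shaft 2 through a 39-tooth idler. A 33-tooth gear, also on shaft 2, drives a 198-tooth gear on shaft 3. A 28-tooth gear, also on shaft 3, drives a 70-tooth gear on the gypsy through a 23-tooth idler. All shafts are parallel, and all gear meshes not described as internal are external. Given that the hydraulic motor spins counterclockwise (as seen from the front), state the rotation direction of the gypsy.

clockwise

the hydraulic motor → shaft 2: driver → idler → driven is 2 external meshes, 2 reversals → CCW.
shaft 2 → shaft 3: external mesh, 1 reversal → CW.
shaft 3 → the gypsy: driver → idler → driven is 2 external meshes, 2 reversals → CW.
5 reversals in total — an odd number — so the gypsy turns opposite to the hydraulic motor.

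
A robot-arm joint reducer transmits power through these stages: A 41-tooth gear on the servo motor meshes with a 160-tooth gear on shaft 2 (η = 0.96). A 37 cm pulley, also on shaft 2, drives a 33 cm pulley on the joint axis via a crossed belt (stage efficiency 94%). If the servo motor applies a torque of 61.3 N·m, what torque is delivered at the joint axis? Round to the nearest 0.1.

192.5 N·m

gear mesh 160/41 = 3.9024 → τ = 61.3·3.9024·0.96 = 229.65 N·m
belt 33/37 = 0.89189 → τ = 229.65·0.89189·0.94 = 192.53 N·m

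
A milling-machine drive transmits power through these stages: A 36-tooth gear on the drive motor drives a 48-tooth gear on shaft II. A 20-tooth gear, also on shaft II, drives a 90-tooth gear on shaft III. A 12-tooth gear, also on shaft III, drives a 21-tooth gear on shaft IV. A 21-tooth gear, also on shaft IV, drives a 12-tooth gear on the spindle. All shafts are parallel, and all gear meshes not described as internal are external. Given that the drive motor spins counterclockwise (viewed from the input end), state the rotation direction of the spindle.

counterclockwise

the drive motor → shaft II: external mesh, 1 reversal → CW.
shaft II → shaft III: external mesh, 1 reversal → CCW.
shaft III → shaft IV: external mesh, 1 reversal → CW.
shaft IV → the spindle: external mesh, 1 reversal → CCW.
4 reversals in total — an even number — so the spindle turns the same way as the drive motor.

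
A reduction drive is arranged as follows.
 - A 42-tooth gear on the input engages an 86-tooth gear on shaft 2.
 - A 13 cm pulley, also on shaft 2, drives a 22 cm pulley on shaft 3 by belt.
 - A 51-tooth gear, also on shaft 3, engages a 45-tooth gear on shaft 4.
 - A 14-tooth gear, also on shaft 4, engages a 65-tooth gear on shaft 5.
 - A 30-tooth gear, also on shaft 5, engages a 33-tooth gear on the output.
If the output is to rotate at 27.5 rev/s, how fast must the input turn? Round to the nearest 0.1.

Overall ratio R = 2.0476 × 1.6923 × 0.88235 × 4.6429 × 1.1 = 15.615.
Required input speed = output speed × R = 27.5 × 15.615 = 429.42 rev/s.

429.4 rev/s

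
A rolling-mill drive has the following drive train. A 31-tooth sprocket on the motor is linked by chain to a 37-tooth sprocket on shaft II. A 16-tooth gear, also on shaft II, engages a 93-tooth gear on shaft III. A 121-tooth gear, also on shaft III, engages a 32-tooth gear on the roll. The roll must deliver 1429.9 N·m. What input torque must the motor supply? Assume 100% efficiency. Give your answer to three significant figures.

779 N·m

Overall ratio R = 1.1935 × 5.8125 × 0.26446 = 1.8347.
Input torque = output torque / R = 1429.9 / 1.8347 = 779.36 N·m.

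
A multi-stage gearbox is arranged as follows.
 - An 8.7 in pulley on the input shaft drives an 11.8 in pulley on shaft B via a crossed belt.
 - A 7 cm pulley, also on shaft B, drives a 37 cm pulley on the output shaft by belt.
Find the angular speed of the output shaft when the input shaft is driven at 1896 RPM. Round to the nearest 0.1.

belt 11.8/8.7 = 1.3563 → 1896/1.3563 = 1397.9 RPM
belt 37/7 = 5.2857 → 1397.9/5.2857 = 264.47 RPM

264.5 RPM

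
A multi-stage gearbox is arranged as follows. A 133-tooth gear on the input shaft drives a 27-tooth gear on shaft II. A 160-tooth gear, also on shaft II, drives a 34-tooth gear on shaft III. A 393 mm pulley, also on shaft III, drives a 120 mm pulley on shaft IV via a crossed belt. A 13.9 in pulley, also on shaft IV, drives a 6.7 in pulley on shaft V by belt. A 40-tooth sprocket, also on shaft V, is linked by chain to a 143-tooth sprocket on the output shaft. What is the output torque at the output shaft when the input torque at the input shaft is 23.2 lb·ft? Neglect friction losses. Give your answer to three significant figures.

gear mesh 27/133 = 0.20301 → τ = 23.2·0.20301 = 4.7098 lb·ft
gear mesh 34/160 = 0.2125 → τ = 4.7098·0.2125 = 1.0008 lb·ft
belt 120/393 = 0.30534 → τ = 1.0008·0.30534 = 0.3056 lb·ft
belt 6.7/13.9 = 0.48201 → τ = 0.3056·0.48201 = 0.1473 lb·ft
chain 143/40 = 3.575 → τ = 0.1473·3.575 = 0.5266 lb·ft

0.527 lb·ft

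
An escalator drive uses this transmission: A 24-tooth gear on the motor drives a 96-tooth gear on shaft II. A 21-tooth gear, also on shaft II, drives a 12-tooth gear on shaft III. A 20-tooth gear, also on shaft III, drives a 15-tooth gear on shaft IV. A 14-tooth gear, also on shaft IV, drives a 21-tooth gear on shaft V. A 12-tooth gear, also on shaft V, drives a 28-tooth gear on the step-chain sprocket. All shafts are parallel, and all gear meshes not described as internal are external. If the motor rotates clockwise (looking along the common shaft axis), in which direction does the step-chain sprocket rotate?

the motor → shaft II: external mesh, 1 reversal → CCW.
shaft II → shaft III: external mesh, 1 reversal → CW.
shaft III → shaft IV: external mesh, 1 reversal → CCW.
shaft IV → shaft V: external mesh, 1 reversal → CW.
shaft V → the step-chain sprocket: external mesh, 1 reversal → CCW.
5 reversals in total — an odd number — so the step-chain sprocket turns opposite to the motor.

anticlockwise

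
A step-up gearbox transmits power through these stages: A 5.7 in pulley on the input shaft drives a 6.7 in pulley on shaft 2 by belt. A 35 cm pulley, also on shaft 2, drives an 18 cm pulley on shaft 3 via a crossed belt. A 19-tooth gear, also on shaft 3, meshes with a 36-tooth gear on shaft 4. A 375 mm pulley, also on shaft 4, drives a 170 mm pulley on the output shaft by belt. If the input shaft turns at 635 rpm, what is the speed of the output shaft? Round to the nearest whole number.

1223 rpm

the input shaft → shaft 2 (belt, 6.7/5.7): 635 ÷ 1.1754 = 540.22 rpm
shaft 2 → shaft 3 (belt, 18/35): 540.22 ÷ 0.51429 = 1050.4 rpm
shaft 3 → shaft 4 (gear mesh, 36/19): 1050.4 ÷ 1.8947 = 554.4 rpm
shaft 4 → the output shaft (belt, 170/375): 554.4 ÷ 0.45333 = 1222.9 rpm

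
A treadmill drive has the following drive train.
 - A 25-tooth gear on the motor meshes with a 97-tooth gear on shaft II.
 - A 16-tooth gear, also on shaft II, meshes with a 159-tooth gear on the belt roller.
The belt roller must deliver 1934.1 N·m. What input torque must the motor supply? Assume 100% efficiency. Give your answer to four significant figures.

50.16 N·m

Overall ratio R = 3.88 × 9.9375 = 38.557.
Input torque = output torque / R = 1934.1 / 38.557 = 50.161 N·m.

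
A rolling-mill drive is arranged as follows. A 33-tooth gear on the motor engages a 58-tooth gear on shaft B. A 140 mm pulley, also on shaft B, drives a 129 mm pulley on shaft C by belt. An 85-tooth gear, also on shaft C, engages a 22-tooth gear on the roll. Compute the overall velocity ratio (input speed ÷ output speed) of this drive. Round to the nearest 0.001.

0.419

Each stage contributes driven/driver: gear mesh 58/33 = 1.7576, belt 129/140 = 0.92143, gear mesh 22/85 = 0.25882.
Overall: 1.7576 × 0.92143 × 0.25882 = 0.41916.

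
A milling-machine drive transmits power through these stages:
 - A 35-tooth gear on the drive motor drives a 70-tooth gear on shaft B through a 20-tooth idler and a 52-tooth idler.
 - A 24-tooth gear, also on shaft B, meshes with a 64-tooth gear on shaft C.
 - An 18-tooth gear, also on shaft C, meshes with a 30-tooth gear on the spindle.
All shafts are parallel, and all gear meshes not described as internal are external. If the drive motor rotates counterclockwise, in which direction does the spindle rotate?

the drive motor → shaft B: driver → idler → idler → driven is 3 external meshes, 3 reversals → CW.
shaft B → shaft C: external mesh, 1 reversal → CCW.
shaft C → the spindle: external mesh, 1 reversal → CW.
5 reversals in total — an odd number — so the spindle turns opposite to the drive motor.

clockwise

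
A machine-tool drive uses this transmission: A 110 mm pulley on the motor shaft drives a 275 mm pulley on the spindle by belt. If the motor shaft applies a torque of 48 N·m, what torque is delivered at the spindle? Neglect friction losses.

120 N·m

Belt: ratio = 275/110 = 2.5; torque at the spindle = 48 × 2.5 = 120 N·m.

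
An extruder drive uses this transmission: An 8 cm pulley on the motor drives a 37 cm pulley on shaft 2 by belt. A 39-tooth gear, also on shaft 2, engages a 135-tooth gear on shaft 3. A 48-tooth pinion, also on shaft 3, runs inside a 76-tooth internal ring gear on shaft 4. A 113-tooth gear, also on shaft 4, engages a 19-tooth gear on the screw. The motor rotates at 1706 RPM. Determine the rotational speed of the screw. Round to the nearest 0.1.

Belt: ratio = 37/8 = 4.625, so shaft 2 turns at 1706 / 4.625 = 368.86 RPM.
Gear mesh: ratio = 135/39 = 3.4615, so shaft 3 turns at 368.86 / 3.4615 = 106.56 RPM.
Internal gear: ratio = 76/48 = 1.5833, so shaft 4 turns at 106.56 / 1.5833 = 67.302 RPM.
Gear mesh: ratio = 19/113 = 0.16814, so the screw turns at 67.302 / 0.16814 = 400.27 RPM.

400.3 RPM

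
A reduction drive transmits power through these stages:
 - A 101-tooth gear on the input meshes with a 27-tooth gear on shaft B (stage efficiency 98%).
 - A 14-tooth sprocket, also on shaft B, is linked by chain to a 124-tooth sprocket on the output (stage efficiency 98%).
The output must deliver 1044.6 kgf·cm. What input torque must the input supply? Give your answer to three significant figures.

459 kgf·cm

Overall ratio R = 0.26733 × 8.8571 = 2.3678; overall efficiency η = 0.98 × 0.98 = 0.9604.
Input torque = output torque / (R × η) = 1044.6 / (2.3678 × 0.9604) = 459.37 kgf·cm.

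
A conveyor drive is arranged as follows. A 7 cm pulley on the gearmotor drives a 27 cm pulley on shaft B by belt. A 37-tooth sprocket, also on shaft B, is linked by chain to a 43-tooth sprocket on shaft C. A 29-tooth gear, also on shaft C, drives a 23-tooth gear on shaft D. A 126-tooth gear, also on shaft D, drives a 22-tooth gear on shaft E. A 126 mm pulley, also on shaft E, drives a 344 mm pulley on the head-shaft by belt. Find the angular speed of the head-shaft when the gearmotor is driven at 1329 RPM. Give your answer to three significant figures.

784 RPM

the gearmotor → shaft B (belt, 27/7): 1329 ÷ 3.8571 = 344.56 RPM
shaft B → shaft C (chain, 43/37): 344.56 ÷ 1.1622 = 296.48 RPM
shaft C → shaft D (gear mesh, 23/29): 296.48 ÷ 0.7931 = 373.82 RPM
shaft D → shaft E (gear mesh, 22/126): 373.82 ÷ 0.1746 = 2141 RPM
shaft E → the head-shaft (belt, 344/126): 2141 ÷ 2.7302 = 784.19 RPM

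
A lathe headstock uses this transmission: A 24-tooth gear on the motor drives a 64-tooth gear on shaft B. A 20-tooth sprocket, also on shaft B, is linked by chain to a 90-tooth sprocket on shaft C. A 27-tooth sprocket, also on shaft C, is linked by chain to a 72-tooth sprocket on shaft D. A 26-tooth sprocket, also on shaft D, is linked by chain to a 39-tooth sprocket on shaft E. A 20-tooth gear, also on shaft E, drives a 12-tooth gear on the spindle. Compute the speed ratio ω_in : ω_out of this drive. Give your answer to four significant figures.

28.80

Each stage contributes driven/driver: gear mesh 64/24 = 2.6667, chain 90/20 = 4.5, chain 72/27 = 2.6667, chain 39/26 = 1.5, gear mesh 12/20 = 0.6.
Overall: 2.6667 × 4.5 × 2.6667 × 1.5 × 0.6 = 28.8.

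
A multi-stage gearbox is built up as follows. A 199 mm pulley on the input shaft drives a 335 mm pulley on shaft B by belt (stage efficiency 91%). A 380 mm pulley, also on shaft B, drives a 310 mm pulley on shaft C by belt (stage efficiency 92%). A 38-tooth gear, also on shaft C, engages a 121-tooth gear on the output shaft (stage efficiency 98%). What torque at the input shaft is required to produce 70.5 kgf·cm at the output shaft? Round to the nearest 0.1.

19.6 kgf·cm

Overall ratio R = 1.6834 × 0.81579 × 3.1842 = 4.3729; overall efficiency η = 0.91 × 0.92 × 0.98 = 0.8205.
Input torque = output torque / (R × η) = 70.5 / (4.3729 × 0.8205) = 19.65 kgf·cm.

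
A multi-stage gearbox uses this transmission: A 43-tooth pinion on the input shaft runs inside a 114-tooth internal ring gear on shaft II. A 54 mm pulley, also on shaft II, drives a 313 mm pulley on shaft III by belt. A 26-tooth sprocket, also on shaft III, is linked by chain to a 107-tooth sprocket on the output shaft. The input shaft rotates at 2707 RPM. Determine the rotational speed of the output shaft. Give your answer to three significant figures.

42.8 RPM

Internal gear: ratio = 114/43 = 2.6512, so shaft II turns at 2707 / 2.6512 = 1021.1 RPM.
Belt: ratio = 313/54 = 5.7963, so shaft III turns at 1021.1 / 5.7963 = 176.16 RPM.
Chain: ratio = 107/26 = 4.1154, so the output shaft turns at 176.16 / 4.1154 = 42.805 RPM.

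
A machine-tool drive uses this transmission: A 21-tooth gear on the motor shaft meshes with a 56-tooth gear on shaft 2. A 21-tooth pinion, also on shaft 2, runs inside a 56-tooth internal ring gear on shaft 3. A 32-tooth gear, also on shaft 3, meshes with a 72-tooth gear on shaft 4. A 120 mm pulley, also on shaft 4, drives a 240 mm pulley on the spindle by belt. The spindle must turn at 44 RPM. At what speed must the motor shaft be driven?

1408 RPM

Overall ratio R = 2.6667 × 2.6667 × 2.25 × 2 = 32.
Required input speed = output speed × R = 44 × 32 = 1408 RPM.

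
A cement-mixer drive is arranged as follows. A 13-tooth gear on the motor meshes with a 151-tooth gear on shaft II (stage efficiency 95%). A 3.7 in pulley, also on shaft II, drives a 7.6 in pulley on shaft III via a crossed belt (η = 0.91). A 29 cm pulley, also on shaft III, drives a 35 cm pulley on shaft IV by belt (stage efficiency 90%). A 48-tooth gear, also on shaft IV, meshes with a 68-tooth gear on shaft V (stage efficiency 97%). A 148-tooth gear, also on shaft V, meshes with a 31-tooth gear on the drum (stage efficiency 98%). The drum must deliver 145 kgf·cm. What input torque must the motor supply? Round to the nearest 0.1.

Overall ratio R = 11.615 × 2.0541 × 1.2069 × 1.4167 × 0.20946 = 8.5444; overall efficiency η = 0.95 × 0.91 × 0.90 × 0.97 × 0.98 = 0.7396.
Input torque = output torque / (R × η) = 145 / (8.5444 × 0.7396) = 22.945 kgf·cm.

22.9 kgf·cm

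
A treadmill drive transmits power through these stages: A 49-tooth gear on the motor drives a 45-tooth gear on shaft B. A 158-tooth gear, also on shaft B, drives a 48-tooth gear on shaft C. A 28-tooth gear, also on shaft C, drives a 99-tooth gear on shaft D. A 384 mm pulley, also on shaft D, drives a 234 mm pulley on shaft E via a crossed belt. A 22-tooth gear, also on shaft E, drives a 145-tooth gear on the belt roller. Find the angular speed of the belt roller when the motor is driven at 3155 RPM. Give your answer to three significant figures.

gear mesh 45/49 = 0.91837 → 3155/0.91837 = 3435.4 RPM
gear mesh 48/158 = 0.3038 → 3435.4/0.3038 = 11308 RPM
gear mesh 99/28 = 3.5357 → 11308/3.5357 = 3198.3 RPM
belt 234/384 = 0.60938 → 3198.3/0.60938 = 5248.5 RPM
gear mesh 145/22 = 6.5909 → 5248.5/6.5909 = 796.33 RPM

796 RPM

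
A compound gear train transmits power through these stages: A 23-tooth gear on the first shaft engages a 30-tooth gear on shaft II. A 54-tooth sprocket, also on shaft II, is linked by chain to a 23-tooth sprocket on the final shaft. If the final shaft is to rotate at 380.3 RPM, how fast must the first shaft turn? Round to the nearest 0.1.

Overall ratio R = 1.3043 × 0.42593 = 0.55556.
Required input speed = output speed × R = 380.3 × 0.55556 = 211.28 RPM.

211.3 RPM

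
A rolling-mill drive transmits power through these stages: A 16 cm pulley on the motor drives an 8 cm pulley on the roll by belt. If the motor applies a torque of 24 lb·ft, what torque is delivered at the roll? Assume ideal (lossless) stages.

12 lb·ft

After the belt (8/16): 24 × 0.5 = 12 lb·ft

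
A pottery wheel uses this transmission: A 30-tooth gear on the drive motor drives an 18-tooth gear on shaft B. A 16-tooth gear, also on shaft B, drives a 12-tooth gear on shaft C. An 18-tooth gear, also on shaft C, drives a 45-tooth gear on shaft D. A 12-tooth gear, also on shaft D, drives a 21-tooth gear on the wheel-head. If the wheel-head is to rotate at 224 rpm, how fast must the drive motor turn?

441 rpm

Overall ratio R = 0.6 × 0.75 × 2.5 × 1.75 = 1.9688.
Required input speed = output speed × R = 224 × 1.9688 = 441 rpm.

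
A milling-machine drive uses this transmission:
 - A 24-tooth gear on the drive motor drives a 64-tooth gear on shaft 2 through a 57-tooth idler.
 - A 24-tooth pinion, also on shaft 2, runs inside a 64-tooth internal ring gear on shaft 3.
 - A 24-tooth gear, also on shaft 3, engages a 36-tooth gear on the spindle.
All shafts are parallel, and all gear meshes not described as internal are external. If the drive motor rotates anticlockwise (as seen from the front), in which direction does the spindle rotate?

clockwise

the drive motor → shaft 2: driver → idler → driven is 2 external meshes, 2 reversals → CCW.
shaft 2 → shaft 3: internal mesh, same direction → CCW.
shaft 3 → the spindle: external mesh, 1 reversal → CW.
3 reversals in total — an odd number — so the spindle turns opposite to the drive motor.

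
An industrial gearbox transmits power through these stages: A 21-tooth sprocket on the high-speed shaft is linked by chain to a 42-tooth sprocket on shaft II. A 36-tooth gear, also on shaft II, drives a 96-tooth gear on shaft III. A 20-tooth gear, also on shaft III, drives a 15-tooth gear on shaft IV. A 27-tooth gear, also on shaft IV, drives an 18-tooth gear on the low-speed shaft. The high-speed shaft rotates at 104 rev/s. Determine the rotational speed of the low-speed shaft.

39 rev/s

chain 42/21 = 2 → 104/2 = 52 rev/s
gear mesh 96/36 = 2.6667 → 52/2.6667 = 19.5 rev/s
gear mesh 15/20 = 0.75 → 19.5/0.75 = 26 rev/s
gear mesh 18/27 = 0.66667 → 26/0.66667 = 39 rev/s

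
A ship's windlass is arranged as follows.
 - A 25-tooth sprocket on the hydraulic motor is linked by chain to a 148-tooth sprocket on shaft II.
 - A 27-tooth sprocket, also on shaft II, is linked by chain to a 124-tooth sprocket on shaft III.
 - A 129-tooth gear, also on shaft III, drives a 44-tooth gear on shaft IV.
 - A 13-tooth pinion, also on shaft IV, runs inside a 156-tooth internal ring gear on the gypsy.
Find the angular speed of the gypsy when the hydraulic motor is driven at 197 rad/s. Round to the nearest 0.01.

1.77 rad/s

chain 148/25 = 5.92 → 197/5.92 = 33.277 rad/s
chain 124/27 = 4.5926 → 33.277/4.5926 = 7.2458 rad/s
gear mesh 44/129 = 0.34109 → 7.2458/0.34109 = 21.243 rad/s
internal gear 156/13 = 12 → 21.243/12 = 1.7703 rad/s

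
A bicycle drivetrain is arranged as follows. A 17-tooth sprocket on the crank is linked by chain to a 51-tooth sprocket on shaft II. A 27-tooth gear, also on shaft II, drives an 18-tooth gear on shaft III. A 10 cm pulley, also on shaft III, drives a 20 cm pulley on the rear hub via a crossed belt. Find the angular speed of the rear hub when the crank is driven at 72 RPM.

18 RPM

chain 51/17 = 3 → 72/3 = 24 RPM
gear mesh 18/27 = 0.66667 → 24/0.66667 = 36 RPM
belt 20/10 = 2 → 36/2 = 18 RPM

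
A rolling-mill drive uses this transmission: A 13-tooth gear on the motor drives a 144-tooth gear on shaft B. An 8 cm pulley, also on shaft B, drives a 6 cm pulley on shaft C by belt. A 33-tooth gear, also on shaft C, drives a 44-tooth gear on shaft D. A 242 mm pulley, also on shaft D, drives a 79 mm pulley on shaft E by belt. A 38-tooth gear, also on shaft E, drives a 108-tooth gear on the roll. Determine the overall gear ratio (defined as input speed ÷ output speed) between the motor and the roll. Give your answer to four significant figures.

10.28

Each stage contributes driven/driver: gear mesh 144/13 = 11.077, belt 6/8 = 0.75, gear mesh 44/33 = 1.3333, belt 79/242 = 0.32645, gear mesh 108/38 = 2.8421.
Overall: 11.077 × 0.75 × 1.3333 × 0.32645 × 2.8421 = 10.277.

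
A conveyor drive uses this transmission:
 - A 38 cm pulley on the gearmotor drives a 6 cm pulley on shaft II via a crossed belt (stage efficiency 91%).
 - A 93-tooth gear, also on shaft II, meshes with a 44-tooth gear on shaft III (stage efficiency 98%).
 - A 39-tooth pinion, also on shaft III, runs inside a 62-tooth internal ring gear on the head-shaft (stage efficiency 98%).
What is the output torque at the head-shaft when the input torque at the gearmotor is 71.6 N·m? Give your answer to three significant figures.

Belt: ratio = 6/38 = 0.15789; torque at shaft II = 71.6 × 0.15789 × 0.91 = 10.288 N·m.
Gear mesh: ratio = 44/93 = 0.47312; torque at shaft III = 10.288 × 0.47312 × 0.98 = 4.77 N·m.
Internal gear: ratio = 62/39 = 1.5897; torque at the head-shaft = 4.77 × 1.5897 × 0.98 = 7.4314 N·m.

7.43 N·m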